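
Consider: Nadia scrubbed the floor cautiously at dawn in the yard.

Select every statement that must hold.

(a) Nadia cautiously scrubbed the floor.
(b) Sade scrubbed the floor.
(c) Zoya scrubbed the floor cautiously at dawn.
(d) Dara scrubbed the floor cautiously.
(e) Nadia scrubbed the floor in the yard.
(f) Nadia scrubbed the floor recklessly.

(a), (e)

(a) Entailed — the original entails any weakening of itself; this just drops 'at dawn', 'in the yard'.
(b) Not entailed — the passage has Nadia scrubbing the floor, not Sade.
(c) Not entailed — the passage has Nadia scrubbing the floor, not Zoya.
(d) Not entailed — the passage has Nadia scrubbing the floor, not Dara.
(e) Entailed — dropping 'at dawn', 'cautiously' leaves a sub-description the original still satisfies.
(f) Not entailed — 'recklessly' adds a manner not in (and inconsistent with) the original.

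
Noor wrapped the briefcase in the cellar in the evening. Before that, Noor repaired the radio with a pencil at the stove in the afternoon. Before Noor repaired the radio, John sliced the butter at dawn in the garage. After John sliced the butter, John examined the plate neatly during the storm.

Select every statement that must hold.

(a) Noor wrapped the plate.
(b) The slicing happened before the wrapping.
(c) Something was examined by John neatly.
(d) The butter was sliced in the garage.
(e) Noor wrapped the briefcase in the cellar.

(b), (c), (d), (e)

(a) Not entailed — Noor wrapped the briefcase, not the plate; the plate belongs to the examining event.
(b) Entailed — the narrative places the slicing before the wrapping.
(c) Entailed — every conjunct here is already in the original examining event.
(d) Entailed — dropping 'at dawn' and generalizing the agent leaves a sub-description the original still satisfies.
(e) Entailed — dropping 'in the evening' leaves a sub-description the original still satisfies.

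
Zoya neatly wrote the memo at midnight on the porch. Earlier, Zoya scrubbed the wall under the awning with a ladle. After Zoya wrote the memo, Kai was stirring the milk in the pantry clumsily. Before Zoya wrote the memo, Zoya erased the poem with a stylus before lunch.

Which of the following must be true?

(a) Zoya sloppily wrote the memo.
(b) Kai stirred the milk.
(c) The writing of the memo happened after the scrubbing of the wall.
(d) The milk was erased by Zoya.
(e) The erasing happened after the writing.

(a) Not entailed — 'sloppily' adds a manner not in (and inconsistent with) the original.
(b) Entailed — 'stir' is an activity; 'was stirring' entails that some stirring happened, so 'stirred' holds.
(c) Entailed — the narrative places the scrubbing before the writing.
(d) Not entailed — Zoya erased the poem, not the milk; the milk belongs to the stirring event.
(e) Not entailed — the narrative places the erasing before the writing, not after.

(b), (c)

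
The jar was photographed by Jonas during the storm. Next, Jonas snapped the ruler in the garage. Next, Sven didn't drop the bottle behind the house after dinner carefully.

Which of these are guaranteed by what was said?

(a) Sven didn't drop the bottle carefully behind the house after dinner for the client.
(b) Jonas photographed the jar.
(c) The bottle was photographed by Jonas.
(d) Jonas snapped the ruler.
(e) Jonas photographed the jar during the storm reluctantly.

(a) Entailed — under negation, adding a further restriction is entailed: if no such dropping event occurred, none occurred for the client either.
(b) Entailed — every conjunct here is already in the original photographing event.
(c) Not entailed — Jonas photographed the jar, not the bottle; the bottle belongs to the dropping event.
(d) Entailed — dropping 'in the garage' leaves a sub-description the original still satisfies.
(e) Not entailed — 'reluctantly' adds information not in the original event.

(a), (b), (d)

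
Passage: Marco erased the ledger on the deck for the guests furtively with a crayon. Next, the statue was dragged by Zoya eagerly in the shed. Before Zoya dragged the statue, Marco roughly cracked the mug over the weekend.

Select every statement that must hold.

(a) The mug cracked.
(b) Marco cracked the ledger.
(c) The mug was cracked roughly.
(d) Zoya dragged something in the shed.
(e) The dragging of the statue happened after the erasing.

(a), (c), (d), (e)

(a) Entailed — 'Marco cracked the mug' is causative; it entails the inchoative 'the mug cracked'.
(b) Not entailed — Marco cracked the mug, not the ledger; the ledger belongs to the erasing event.
(c) Entailed — dropping 'over the weekend' and generalizing the agent leaves a sub-description the original still satisfies.
(d) Entailed — the original entails any weakening of itself; this just drops 'eagerly' and generalizes the patient.
(e) Entailed — the narrative places the erasing before the dragging.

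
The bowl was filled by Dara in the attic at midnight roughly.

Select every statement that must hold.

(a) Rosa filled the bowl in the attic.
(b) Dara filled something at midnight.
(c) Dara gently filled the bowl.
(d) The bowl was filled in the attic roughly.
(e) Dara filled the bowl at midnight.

(b), (d), (e)

(a) Not entailed — the passage has Dara filling the bowl, not Rosa.
(b) Entailed — dropping 'in the attic', 'roughly' and generalizing the patient leaves a sub-description the original still satisfies.
(c) Not entailed — 'gently' adds a manner not in (and inconsistent with) the original.
(d) Entailed — the original entails any weakening of itself; this just drops 'at midnight' and generalizes the agent.
(e) Entailed — the original entails any weakening of itself; this just drops 'in the attic', 'roughly'.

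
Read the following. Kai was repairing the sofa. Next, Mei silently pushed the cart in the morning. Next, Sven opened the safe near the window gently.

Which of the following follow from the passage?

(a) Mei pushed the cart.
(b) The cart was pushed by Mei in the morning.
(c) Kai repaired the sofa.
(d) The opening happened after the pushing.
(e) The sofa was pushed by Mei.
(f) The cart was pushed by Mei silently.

(a) Entailed — this follows by dropping conjuncts from the pushing event's description.
(b) Entailed — this follows by dropping conjuncts from the pushing event's description.
(c) Not entailed — 'was repairing' is progressive on an accomplishment; it does not entail the completed 'repaired'.
(d) Entailed — the narrative places the pushing before the opening.
(e) Not entailed — Mei pushed the cart, not the sofa; the sofa belongs to the repairing event.
(f) Entailed — this follows by dropping conjuncts from the pushing event's description.

(a), (b), (d), (f)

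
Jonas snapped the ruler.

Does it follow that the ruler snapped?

yes

'Jonas snapped the ruler' is the causative; it entails the inchoative 'the ruler snapped'.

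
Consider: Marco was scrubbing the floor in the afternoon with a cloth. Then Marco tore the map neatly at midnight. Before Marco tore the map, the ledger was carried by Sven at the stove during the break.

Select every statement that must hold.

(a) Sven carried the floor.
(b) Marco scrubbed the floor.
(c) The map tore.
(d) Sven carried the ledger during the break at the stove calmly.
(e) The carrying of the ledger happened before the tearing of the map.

(b), (c), (e)

(a) Not entailed — Sven carried the ledger, not the floor; the floor belongs to the scrubbing event.
(b) Entailed — 'scrub' is an activity; 'was scrubbing' entails that some scrubbing happened, so 'scrubbed' holds.
(c) Entailed — 'Marco tore the map' is causative; it entails the inchoative 'the map tore'.
(d) Not entailed — 'calmly' adds information not in the original event.
(e) Entailed — the narrative places the carrying before the tearing.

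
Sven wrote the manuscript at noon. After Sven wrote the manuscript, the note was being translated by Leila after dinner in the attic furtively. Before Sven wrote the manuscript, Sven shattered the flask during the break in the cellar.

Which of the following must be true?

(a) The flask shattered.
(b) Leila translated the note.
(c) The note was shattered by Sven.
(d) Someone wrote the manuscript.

(a) Entailed — 'Sven shattered the flask' is causative; it entails the inchoative 'the flask shattered'.
(b) Not entailed — 'was translating' is progressive on an accomplishment; it does not entail the completed 'translated'.
(c) Not entailed — Sven shattered the flask, not the note; the note belongs to the translating event.
(d) Entailed — the original entails any weakening of itself; this just drops 'at noon' and generalizes the agent.

(a), (d)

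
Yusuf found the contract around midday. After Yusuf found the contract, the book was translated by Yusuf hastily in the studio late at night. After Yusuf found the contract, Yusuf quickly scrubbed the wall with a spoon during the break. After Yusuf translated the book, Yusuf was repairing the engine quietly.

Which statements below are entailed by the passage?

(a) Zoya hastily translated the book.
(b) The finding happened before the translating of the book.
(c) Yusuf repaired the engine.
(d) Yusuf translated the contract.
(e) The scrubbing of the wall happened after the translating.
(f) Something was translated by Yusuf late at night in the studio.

(a) Not entailed — the passage has Yusuf translating the book, not Zoya.
(b) Entailed — the narrative places the finding before the translating.
(c) Not entailed — 'was repairing' is progressive on an accomplishment; it does not entail the completed 'repaired'.
(d) Not entailed — Yusuf translated the book, not the contract; the contract belongs to the finding event.
(e) Not entailed — the narrative doesn't order the translating relative to the scrubbing.
(f) Entailed — dropping 'hastily' and generalizing the patient leaves a sub-description the original still satisfies.

(b), (f)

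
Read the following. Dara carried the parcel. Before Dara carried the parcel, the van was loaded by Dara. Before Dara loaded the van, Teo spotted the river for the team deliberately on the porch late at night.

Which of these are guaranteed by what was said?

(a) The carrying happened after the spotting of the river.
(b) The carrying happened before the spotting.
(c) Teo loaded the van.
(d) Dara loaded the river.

(a)

(a) Entailed — the narrative places the spotting before the carrying.
(b) Not entailed — the narrative places the spotting before the carrying, not after.
(c) Not entailed — the passage has Dara loading the van, not Teo.
(d) Not entailed — Dara loaded the van, not the river; the river belongs to the spotting event.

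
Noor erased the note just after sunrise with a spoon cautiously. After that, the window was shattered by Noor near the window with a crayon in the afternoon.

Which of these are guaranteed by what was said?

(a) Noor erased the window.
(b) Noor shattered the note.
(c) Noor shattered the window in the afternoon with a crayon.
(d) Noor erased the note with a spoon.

(a) Not entailed — Noor erased the note, not the window; the window belongs to the shattering event.
(b) Not entailed — Noor shattered the window, not the note; the note belongs to the erasing event.
(c) Entailed — this follows by dropping conjuncts from the shattering event's description.
(d) Entailed — this follows by dropping conjuncts from the erasing event's description.

(c), (d)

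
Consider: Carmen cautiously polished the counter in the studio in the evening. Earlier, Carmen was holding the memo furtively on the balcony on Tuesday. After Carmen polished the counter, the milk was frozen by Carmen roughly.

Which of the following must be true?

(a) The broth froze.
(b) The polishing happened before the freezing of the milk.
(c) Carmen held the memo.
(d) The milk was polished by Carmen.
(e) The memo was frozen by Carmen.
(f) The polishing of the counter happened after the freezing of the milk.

(a) Not entailed — the milk is what froze, not the broth.
(b) Entailed — the narrative places the polishing before the freezing.
(c) Entailed — 'hold' is an activity; 'was holding' entails that some holding happened, so 'held' holds.
(d) Not entailed — Carmen polished the counter, not the milk; the milk belongs to the freezing event.
(e) Not entailed — Carmen froze the milk, not the memo; the memo belongs to the holding event.
(f) Not entailed — the narrative places the polishing before the freezing, not after.

(b), (c)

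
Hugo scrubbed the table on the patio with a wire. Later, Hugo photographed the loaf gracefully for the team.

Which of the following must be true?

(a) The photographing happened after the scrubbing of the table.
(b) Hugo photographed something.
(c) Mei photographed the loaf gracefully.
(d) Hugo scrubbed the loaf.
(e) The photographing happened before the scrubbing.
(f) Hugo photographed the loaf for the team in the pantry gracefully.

(a), (b)

(a) Entailed — the narrative places the scrubbing before the photographing.
(b) Entailed — dropping 'for the team', 'gracefully' and generalizing the patient leaves a sub-description the original still satisfies.
(c) Not entailed — the passage has Hugo photographing the loaf, not Mei.
(d) Not entailed — Hugo scrubbed the table, not the loaf; the loaf belongs to the photographing event.
(e) Not entailed — the narrative places the scrubbing before the photographing, not after.
(f) Not entailed — 'in the pantry' adds information not in the original event.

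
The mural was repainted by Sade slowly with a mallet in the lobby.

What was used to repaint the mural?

a mallet

'with a mallet' marks the instrument of the repainting event.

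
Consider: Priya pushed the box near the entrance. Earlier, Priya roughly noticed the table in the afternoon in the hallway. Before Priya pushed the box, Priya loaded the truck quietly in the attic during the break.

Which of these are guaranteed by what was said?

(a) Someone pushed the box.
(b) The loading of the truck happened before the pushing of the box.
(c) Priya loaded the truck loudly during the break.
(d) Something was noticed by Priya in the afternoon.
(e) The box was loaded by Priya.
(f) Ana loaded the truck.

(a) Entailed — every conjunct here is already in the original pushing event.
(b) Entailed — the narrative places the loading before the pushing.
(c) Not entailed — 'loudly' adds a manner not in (and inconsistent with) the original.
(d) Entailed — the original entails any weakening of itself; this just drops 'roughly', 'in the hallway' and generalizes the patient.
(e) Not entailed — Priya loaded the truck, not the box; the box belongs to the pushing event.
(f) Not entailed — the passage has Priya loading the truck, not Ana.

(a), (b), (d)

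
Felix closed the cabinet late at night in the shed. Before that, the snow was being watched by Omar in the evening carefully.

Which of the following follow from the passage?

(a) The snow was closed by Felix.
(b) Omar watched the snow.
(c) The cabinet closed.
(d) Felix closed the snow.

(b), (c)

(a) Not entailed — Felix closed the cabinet, not the snow; the snow belongs to the watching event.
(b) Entailed — 'watch' is an activity; 'was watching' entails that some watching happened, so 'watched' holds.
(c) Entailed — 'Felix closed the cabinet' is causative; it entails the inchoative 'the cabinet closed'.
(d) Not entailed — Felix closed the cabinet, not the snow; the snow belongs to the watching event.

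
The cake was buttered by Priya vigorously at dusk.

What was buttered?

'the cake' marks the patient of the buttering event.

the cake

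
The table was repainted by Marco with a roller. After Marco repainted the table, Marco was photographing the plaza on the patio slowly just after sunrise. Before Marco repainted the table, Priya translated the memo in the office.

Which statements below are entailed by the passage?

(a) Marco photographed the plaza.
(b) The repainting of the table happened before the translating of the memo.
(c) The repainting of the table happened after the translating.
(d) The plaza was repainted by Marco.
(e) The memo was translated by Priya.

(c), (e)

(a) Not entailed — 'was photographing' is progressive on an accomplishment; it does not entail the completed 'photographed'.
(b) Not entailed — the narrative places the translating before the repainting, not after.
(c) Entailed — the narrative places the translating before the repainting.
(d) Not entailed — Marco repainted the table, not the plaza; the plaza belongs to the photographing event.
(e) Entailed — dropping 'in the office' leaves a sub-description the original still satisfies.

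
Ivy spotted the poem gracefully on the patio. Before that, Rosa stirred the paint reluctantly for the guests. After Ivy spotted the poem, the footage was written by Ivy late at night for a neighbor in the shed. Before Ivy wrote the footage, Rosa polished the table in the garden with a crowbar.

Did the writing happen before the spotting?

no

The narrative orders the spotting before the writing.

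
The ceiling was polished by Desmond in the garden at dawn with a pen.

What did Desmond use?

a pen

'with a pen' marks the instrument of the polishing event.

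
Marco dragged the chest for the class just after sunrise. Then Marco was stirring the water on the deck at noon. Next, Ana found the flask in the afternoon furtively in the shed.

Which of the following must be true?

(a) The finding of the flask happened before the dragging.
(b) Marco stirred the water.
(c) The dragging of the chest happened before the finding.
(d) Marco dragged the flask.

(a) Not entailed — the narrative places the dragging before the finding, not after.
(b) Entailed — 'stir' is an activity; 'was stirring' entails that some stirring happened, so 'stirred' holds.
(c) Entailed — the narrative places the dragging before the finding.
(d) Not entailed — Marco dragged the chest, not the flask; the flask belongs to the finding event.

(b), (c)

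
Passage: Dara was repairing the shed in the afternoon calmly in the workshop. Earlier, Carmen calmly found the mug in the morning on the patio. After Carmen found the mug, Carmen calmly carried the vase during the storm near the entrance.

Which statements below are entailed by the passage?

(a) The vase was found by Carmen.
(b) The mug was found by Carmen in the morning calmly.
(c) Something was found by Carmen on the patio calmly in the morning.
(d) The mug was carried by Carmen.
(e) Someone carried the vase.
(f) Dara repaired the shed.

(a) Not entailed — Carmen found the mug, not the vase; the vase belongs to the carrying event.
(b) Entailed — dropping 'on the patio' leaves a sub-description the original still satisfies.
(c) Entailed — this follows by dropping conjuncts from the finding event's description.
(d) Not entailed — Carmen carried the vase, not the mug; the mug belongs to the finding event.
(e) Entailed — the original entails any weakening of itself; this just drops 'calmly', 'during the storm', 'near the entrance' and generalizes the agent.
(f) Not entailed — 'was repairing' is progressive on an accomplishment; it does not entail the completed 'repaired'.

(b), (c), (e)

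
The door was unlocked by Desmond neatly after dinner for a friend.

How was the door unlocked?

'neatly' marks the manner of the unlocking event.

neatly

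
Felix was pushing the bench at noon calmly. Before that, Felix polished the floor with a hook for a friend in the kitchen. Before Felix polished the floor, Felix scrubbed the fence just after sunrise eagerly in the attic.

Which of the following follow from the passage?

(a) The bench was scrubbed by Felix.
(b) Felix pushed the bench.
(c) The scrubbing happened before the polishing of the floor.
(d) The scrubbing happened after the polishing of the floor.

(a) Not entailed — Felix scrubbed the fence, not the bench; the bench belongs to the pushing event.
(b) Entailed — 'push' is an activity; 'was pushing' entails that some pushing happened, so 'pushed' holds.
(c) Entailed — the narrative places the scrubbing before the polishing.
(d) Not entailed — the narrative places the scrubbing before the polishing, not after.

(b), (c)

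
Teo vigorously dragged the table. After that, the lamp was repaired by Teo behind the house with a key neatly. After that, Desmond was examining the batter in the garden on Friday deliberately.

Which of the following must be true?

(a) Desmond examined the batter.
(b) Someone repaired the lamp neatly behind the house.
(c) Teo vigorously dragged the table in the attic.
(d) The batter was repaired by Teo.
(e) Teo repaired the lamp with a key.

(a) Entailed — 'examine' is an activity; 'was examining' entails that some examining happened, so 'examined' holds.
(b) Entailed — the original entails any weakening of itself; this just drops 'with a key' and generalizes the agent.
(c) Not entailed — 'in the attic' adds information not in the original event.
(d) Not entailed — Teo repaired the lamp, not the batter; the batter belongs to the examining event.
(e) Entailed — dropping 'neatly', 'behind the house' leaves a sub-description the original still satisfies.

(a), (b), (e)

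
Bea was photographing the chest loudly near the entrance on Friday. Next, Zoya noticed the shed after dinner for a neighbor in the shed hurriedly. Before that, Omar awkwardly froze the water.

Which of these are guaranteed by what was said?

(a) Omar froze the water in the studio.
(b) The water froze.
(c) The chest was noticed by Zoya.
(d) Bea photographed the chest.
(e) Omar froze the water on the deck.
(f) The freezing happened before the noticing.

(b), (f)

(a) Not entailed — 'in the studio' adds information not in the original event.
(b) Entailed — 'Omar froze the water' is causative; it entails the inchoative 'the water froze'.
(c) Not entailed — Zoya noticed the shed, not the chest; the chest belongs to the photographing event.
(d) Not entailed — 'was photographing' is progressive on an accomplishment; it does not entail the completed 'photographed'.
(e) Not entailed — 'on the deck' adds information not in the original event.
(f) Entailed — the narrative places the freezing before the noticing.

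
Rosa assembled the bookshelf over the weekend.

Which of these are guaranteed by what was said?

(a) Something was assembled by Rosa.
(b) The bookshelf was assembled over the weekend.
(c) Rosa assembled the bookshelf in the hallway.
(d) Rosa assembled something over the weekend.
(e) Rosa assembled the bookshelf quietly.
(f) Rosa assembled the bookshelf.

(a) Entailed — every conjunct here is already in the original assembling event.
(b) Entailed — this follows by dropping conjuncts from the assembling event's description.
(c) Not entailed — 'in the hallway' adds information not in the original event.
(d) Entailed — the original entails any weakening of itself; this just generalizes the patient.
(e) Not entailed — 'quietly' adds information not in the original event.
(f) Entailed — dropping 'over the weekend' leaves a sub-description the original still satisfies.

(a), (b), (d), (f)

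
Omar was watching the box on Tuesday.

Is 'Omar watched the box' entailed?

'watch' is atelic; if Omar was watching the box, then Omar watched the box (for some time).

yes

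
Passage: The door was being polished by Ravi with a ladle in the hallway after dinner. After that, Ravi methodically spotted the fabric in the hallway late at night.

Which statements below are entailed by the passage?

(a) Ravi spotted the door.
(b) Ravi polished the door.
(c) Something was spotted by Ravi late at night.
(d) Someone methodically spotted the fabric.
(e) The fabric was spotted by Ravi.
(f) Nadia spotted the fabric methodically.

(b), (c), (d), (e)

(a) Not entailed — Ravi spotted the fabric, not the door; the door belongs to the polishing event.
(b) Entailed — 'polish' is an activity; 'was polishing' entails that some polishing happened, so 'polished' holds.
(c) Entailed — the original entails any weakening of itself; this just drops 'methodically', 'in the hallway' and generalizes the patient.
(d) Entailed — every conjunct here is already in the original spotting event.
(e) Entailed — this follows by dropping conjuncts from the spotting event's description.
(f) Not entailed — the passage has Ravi spotting the fabric, not Nadia.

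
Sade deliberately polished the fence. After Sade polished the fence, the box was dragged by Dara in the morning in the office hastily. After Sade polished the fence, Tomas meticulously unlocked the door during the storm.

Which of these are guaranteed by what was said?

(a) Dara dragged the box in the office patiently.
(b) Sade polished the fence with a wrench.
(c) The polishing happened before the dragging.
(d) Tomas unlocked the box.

(c)

(a) Not entailed — 'patiently' adds a manner not in (and inconsistent with) the original.
(b) Not entailed — 'with a wrench' adds information not in the original event.
(c) Entailed — the narrative places the polishing before the dragging.
(d) Not entailed — Tomas unlocked the door, not the box; the box belongs to the dragging event.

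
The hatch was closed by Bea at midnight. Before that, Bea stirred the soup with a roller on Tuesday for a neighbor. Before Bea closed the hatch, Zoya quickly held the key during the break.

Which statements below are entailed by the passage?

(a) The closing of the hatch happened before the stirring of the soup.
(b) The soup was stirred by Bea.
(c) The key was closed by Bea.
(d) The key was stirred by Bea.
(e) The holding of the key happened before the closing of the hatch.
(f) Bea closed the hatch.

(b), (e), (f)

(a) Not entailed — the narrative places the stirring before the closing, not after.
(b) Entailed — the original entails any weakening of itself; this just drops 'with a roller', 'for a neighbor', 'on Tuesday'.
(c) Not entailed — Bea closed the hatch, not the key; the key belongs to the holding event.
(d) Not entailed — Bea stirred the soup, not the key; the key belongs to the holding event.
(e) Entailed — the narrative places the holding before the closing.
(f) Entailed — the original entails any weakening of itself; this just drops 'at midnight'.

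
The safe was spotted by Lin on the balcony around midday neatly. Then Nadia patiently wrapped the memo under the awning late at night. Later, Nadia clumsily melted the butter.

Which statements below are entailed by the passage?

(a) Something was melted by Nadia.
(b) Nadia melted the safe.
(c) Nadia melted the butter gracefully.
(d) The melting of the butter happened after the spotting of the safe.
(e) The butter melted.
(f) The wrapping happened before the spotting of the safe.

(a) Entailed — dropping 'clumsily' and generalizing the patient leaves a sub-description the original still satisfies.
(b) Not entailed — Nadia melted the butter, not the safe; the safe belongs to the spotting event.
(c) Not entailed — 'gracefully' adds a manner not in (and inconsistent with) the original.
(d) Entailed — the narrative places the spotting before the melting.
(e) Entailed — 'Nadia melted the butter' is causative; it entails the inchoative 'the butter melted'.
(f) Not entailed — the narrative places the spotting before the wrapping, not after.

(a), (d), (e)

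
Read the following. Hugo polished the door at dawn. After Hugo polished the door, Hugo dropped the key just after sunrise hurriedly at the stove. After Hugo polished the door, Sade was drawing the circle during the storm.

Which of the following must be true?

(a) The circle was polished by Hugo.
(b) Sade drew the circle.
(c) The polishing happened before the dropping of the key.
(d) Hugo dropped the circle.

(a) Not entailed — Hugo polished the door, not the circle; the circle belongs to the drawing event.
(b) Not entailed — 'was drawing' is progressive on an accomplishment; it does not entail the completed 'drew'.
(c) Entailed — the narrative places the polishing before the dropping.
(d) Not entailed — Hugo dropped the key, not the circle; the circle belongs to the drawing event.

(c)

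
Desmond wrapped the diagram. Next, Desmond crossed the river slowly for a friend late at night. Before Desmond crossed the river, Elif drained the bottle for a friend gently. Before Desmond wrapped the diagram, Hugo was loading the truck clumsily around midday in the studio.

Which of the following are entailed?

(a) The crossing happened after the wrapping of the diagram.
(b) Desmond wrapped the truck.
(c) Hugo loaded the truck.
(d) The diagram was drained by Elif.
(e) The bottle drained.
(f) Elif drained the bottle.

(a) Entailed — the narrative places the wrapping before the crossing.
(b) Not entailed — Desmond wrapped the diagram, not the truck; the truck belongs to the loading event.
(c) Not entailed — 'was loading' is progressive on an accomplishment; it does not entail the completed 'loaded'.
(d) Not entailed — Elif drained the bottle, not the diagram; the diagram belongs to the wrapping event.
(e) Entailed — 'Elif drained the bottle' is causative; it entails the inchoative 'the bottle drained'.
(f) Entailed — the original entails any weakening of itself; this just drops 'gently', 'for a friend'.

(a), (e), (f)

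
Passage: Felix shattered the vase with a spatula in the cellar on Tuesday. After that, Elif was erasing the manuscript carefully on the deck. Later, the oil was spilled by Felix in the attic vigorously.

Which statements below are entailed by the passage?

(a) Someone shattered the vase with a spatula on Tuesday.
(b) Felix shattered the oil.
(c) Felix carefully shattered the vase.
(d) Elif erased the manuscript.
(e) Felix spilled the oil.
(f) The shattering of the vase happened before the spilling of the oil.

(a) Entailed — dropping 'in the cellar' and generalizing the agent leaves a sub-description the original still satisfies.
(b) Not entailed — Felix shattered the vase, not the oil; the oil belongs to the spilling event.
(c) Not entailed — 'carefully' adds information not in the original event.
(d) Not entailed — 'was erasing' is progressive on an accomplishment; it does not entail the completed 'erased'.
(e) Entailed — the original entails any weakening of itself; this just drops 'in the attic', 'vigorously'.
(f) Entailed — the narrative places the shattering before the spilling.

(a), (e), (f)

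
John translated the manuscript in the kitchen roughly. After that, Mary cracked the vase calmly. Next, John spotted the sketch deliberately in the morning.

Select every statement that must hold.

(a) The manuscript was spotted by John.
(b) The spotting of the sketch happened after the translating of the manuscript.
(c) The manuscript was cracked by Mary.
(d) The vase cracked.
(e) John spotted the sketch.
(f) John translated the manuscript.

(b), (d), (e), (f)

(a) Not entailed — John spotted the sketch, not the manuscript; the manuscript belongs to the translating event.
(b) Entailed — the narrative places the translating before the spotting.
(c) Not entailed — Mary cracked the vase, not the manuscript; the manuscript belongs to the translating event.
(d) Entailed — 'Mary cracked the vase' is causative; it entails the inchoative 'the vase cracked'.
(e) Entailed — dropping 'in the morning', 'deliberately' leaves a sub-description the original still satisfies.
(f) Entailed — dropping 'in the kitchen', 'roughly' leaves a sub-description the original still satisfies.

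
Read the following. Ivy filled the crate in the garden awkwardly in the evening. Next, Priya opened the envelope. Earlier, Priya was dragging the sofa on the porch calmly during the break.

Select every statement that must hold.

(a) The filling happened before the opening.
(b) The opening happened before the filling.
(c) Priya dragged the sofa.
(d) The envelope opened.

(a), (c), (d)

(a) Entailed — the narrative places the filling before the opening.
(b) Not entailed — the narrative places the filling before the opening, not after.
(c) Entailed — 'drag' is an activity; 'was dragging' entails that some dragging happened, so 'dragged' holds.
(d) Entailed — 'Priya opened the envelope' is causative; it entails the inchoative 'the envelope opened'.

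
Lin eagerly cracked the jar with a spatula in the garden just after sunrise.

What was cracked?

'the jar' marks the patient of the cracking event.

the jar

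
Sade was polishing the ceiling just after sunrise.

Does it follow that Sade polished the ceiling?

'polish' is atelic; if Sade was polishing the ceiling, then Sade polished the ceiling (for some time).

yes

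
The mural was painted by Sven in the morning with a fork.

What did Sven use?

a fork

'with a fork' marks the instrument of the painting event.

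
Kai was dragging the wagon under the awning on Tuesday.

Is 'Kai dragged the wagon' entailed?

'drag' is atelic; if Kai was dragging the wagon, then Kai dragged the wagon (for some time).

yes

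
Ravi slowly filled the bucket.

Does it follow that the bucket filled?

yes

'Ravi filled the bucket' is the causative; it entails the inchoative 'the bucket filled'.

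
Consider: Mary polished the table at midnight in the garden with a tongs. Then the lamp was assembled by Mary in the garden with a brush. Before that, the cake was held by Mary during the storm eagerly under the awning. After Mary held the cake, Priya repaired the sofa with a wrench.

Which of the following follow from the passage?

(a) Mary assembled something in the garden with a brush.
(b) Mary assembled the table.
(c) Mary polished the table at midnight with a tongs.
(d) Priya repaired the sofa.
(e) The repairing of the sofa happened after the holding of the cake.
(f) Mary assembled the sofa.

(a), (c), (d), (e)

(a) Entailed — the original entails any weakening of itself; this just generalizes the patient.
(b) Not entailed — Mary assembled the lamp, not the table; the table belongs to the polishing event.
(c) Entailed — dropping 'in the garden' leaves a sub-description the original still satisfies.
(d) Entailed — this follows by dropping conjuncts from the repairing event's description.
(e) Entailed — the narrative places the holding before the repairing.
(f) Not entailed — Mary assembled the lamp, not the sofa; the sofa belongs to the repairing event.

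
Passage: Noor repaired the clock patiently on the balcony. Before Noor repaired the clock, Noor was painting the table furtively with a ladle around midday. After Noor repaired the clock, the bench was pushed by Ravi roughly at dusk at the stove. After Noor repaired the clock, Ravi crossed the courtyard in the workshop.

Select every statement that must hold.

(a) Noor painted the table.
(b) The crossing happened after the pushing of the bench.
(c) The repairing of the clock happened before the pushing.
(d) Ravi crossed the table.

(c)

(a) Not entailed — 'was painting' is progressive on an accomplishment; it does not entail the completed 'painted'.
(b) Not entailed — the narrative doesn't order the pushing relative to the crossing.
(c) Entailed — the narrative places the repairing before the pushing.
(d) Not entailed — Ravi crossed the courtyard, not the table; the table belongs to the painting event.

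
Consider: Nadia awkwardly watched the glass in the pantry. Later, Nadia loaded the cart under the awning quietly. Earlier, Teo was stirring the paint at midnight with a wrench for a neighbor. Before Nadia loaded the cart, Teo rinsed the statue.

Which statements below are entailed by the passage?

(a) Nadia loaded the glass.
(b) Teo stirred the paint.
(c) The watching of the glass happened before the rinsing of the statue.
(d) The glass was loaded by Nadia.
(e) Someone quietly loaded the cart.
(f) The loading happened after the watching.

(a) Not entailed — Nadia loaded the cart, not the glass; the glass belongs to the watching event.
(b) Entailed — 'stir' is an activity; 'was stirring' entails that some stirring happened, so 'stirred' holds.
(c) Not entailed — the narrative doesn't order the watching relative to the rinsing.
(d) Not entailed — Nadia loaded the cart, not the glass; the glass belongs to the watching event.
(e) Entailed — the original entails any weakening of itself; this just drops 'under the awning' and generalizes the agent.
(f) Entailed — the narrative places the watching before the loading.

(b), (e), (f)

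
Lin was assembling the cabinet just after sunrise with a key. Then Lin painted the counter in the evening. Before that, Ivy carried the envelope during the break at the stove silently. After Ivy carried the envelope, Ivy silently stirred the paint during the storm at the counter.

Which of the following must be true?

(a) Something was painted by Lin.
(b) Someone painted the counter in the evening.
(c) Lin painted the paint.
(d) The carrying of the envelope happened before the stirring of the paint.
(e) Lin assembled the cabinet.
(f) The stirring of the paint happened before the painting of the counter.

(a), (b), (d)

(a) Entailed — every conjunct here is already in the original painting event.
(b) Entailed — generalizing the agent leaves a sub-description the original still satisfies.
(c) Not entailed — Lin painted the counter, not the paint; the paint belongs to the stirring event.
(d) Entailed — the narrative places the carrying before the stirring.
(e) Not entailed — 'was assembling' is progressive on an accomplishment; it does not entail the completed 'assembled'.
(f) Not entailed — the narrative doesn't order the stirring relative to the painting.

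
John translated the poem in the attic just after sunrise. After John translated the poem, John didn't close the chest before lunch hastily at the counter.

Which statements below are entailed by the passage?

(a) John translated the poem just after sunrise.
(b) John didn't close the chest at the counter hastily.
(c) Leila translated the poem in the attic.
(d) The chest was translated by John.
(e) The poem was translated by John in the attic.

(a), (e)

(a) Entailed — every conjunct here is already in the original translating event.
(b) Not entailed — dropping 'before lunch' under negation is not valid — the original leaves open that John closed the chest some other way.
(c) Not entailed — the passage has John translating the poem, not Leila.
(d) Not entailed — John translated the poem, not the chest; the chest belongs to the closing event.
(e) Entailed — every conjunct here is already in the original translating event.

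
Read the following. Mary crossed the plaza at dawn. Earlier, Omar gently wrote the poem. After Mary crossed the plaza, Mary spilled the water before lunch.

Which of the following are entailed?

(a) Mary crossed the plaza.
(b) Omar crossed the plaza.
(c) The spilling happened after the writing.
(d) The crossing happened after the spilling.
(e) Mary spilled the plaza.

(a) Entailed — the original entails any weakening of itself; this just drops 'at dawn'.
(b) Not entailed — the passage has Mary crossing the plaza, not Omar.
(c) Entailed — the narrative places the writing before the spilling.
(d) Not entailed — the narrative places the crossing before the spilling, not after.
(e) Not entailed — Mary spilled the water, not the plaza; the plaza belongs to the crossing event.

(a), (c)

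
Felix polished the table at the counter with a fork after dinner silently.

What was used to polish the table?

'with a fork' marks the instrument of the polishing event.

a fork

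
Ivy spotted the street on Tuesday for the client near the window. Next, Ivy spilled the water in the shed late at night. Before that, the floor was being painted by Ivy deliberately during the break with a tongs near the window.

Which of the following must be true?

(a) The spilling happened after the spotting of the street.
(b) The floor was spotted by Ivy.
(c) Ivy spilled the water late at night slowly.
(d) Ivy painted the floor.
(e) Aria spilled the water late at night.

(a) Entailed — the narrative places the spotting before the spilling.
(b) Not entailed — Ivy spotted the street, not the floor; the floor belongs to the painting event.
(c) Not entailed — 'slowly' adds information not in the original event.
(d) Not entailed — 'was painting' is progressive on an accomplishment; it does not entail the completed 'painted'.
(e) Not entailed — the passage has Ivy spilling the water, not Aria.

(a)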